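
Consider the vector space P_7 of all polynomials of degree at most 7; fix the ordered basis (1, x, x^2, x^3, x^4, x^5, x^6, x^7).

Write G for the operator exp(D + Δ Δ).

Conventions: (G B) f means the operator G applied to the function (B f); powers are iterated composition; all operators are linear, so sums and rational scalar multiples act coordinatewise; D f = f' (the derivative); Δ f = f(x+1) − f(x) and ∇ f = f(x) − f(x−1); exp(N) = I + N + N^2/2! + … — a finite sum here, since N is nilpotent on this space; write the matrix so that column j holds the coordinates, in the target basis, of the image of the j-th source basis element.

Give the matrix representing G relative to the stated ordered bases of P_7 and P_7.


the matrix is [[1, 1, 3, 13, 63, 361, 2403, 17893]; [0, 1, 2, 9, 52, 315, 2166, 16821]; [0, 0, 1, 3, 18, 130, 945, 7581]; [0, 0, 0, 1, 4, 30, 260, 2205]; [0, 0, 0, 0, 1, 5, 45, 455]; [0, 0, 0, 0, 0, 1, 6, 63]; [0, 0, 0, 0, 0, 0, 1, 7]; [0, 0, 0, 0, 0, 0, 0, 1]] (rows listed top to bottom)

image of 1: 1
image of x: x + 1
image of x^2: x^2 + 2x + 3
image of x^3: x^3 + 3x^2 + 9x + 13
image of x^4: x^4 + 4x^3 + 18x^2 + 52x + 63
image of x^5: x^5 + 5x^4 + 30x^3 + 130x^2 + 315x + 361
image of x^6: x^6 + 6x^5 + 45x^4 + 260x^3 + 945x^2 + 2166x + 2403
image of x^7: x^7 + 7x^6 + 63x^5 + 455x^4 + 2205x^3 + 7581x^2 + 16821x + 17893
each image's coordinates form column j of the matrix


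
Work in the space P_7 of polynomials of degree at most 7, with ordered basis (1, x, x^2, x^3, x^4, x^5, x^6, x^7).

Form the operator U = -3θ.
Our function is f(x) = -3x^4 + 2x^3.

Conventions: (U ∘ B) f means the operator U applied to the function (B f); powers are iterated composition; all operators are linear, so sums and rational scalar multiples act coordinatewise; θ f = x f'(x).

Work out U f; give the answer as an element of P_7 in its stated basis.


g(x) = 36x^4 - 18x^3

θ f = -12x^4 + 6x^3
(-3θ) f = 36x^4 - 18x^3


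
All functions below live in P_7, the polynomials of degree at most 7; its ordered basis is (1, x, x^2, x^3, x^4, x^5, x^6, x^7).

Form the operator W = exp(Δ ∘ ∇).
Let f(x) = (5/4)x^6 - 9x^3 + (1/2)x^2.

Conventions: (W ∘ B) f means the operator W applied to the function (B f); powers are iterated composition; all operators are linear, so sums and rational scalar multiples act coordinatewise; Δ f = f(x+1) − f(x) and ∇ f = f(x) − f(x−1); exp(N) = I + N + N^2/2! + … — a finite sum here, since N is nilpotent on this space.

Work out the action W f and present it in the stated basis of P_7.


the result is g(x) = (5/4)x^6 + (75/2)x^4 - 9x^3 + 263x^2 - 54x + 457/2

order-1 term: (75/2)x^4 + (75/2)x^2 - 54x + 7/2
order-2 term: 225x^2 + 75
order-3 term: 150
the series for exp(Δ ∘ ∇) f terminates at order 3
exp(Δ ∘ ∇) f = (5/4)x^6 + (75/2)x^4 - 9x^3 + 263x^2 - 54x + 457/2


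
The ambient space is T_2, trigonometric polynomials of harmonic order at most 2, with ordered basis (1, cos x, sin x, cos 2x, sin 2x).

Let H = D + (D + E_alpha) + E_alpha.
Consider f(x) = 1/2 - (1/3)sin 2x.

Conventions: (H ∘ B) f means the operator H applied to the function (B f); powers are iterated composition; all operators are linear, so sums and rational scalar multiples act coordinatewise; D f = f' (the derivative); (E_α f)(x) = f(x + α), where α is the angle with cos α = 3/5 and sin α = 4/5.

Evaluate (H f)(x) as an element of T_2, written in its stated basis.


D f = -(2/3)cos 2x
D f = -(2/3)cos 2x
E_alpha f = 1/2 - (8/25)cos 2x + (7/75)sin 2x
(D + E_alpha) f = 1/2 - (74/75)cos 2x + (7/75)sin 2x
E_alpha f = 1/2 - (8/25)cos 2x + (7/75)sin 2x
(D + (D + E_alpha) + E_alpha) f = 1 - (148/75)cos 2x + (14/75)sin 2x

the result is g(x) = 1 - (148/75)cos 2x + (14/75)sin 2x


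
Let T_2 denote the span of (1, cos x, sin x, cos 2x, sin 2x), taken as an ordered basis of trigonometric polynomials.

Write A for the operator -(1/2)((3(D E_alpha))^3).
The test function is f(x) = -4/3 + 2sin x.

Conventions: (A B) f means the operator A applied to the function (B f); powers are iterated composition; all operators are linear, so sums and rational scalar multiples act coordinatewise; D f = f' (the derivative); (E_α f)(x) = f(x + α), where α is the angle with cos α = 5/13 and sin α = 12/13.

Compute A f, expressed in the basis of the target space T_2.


the result is g(x) = -(54945/2197)cos x + (22356/2197)sin x

E_alpha f = -4/3 + (24/13)cos x + (10/13)sin x
D E_alpha f = (10/13)cos x - (24/13)sin x
(3(D E_alpha)) f = (30/13)cos x - (72/13)sin x
E_alpha (3(D E_alpha)) f = -(714/169)cos x - (720/169)sin x
D E_alpha (3(D E_alpha)) f = -(720/169)cos x + (714/169)sin x
(3(D E_alpha)) (3(D E_alpha)) f = -(2160/169)cos x + (2142/169)sin x
E_alpha (3(D E_alpha)) (3(D E_alpha)) f = (14904/2197)cos x + (36630/2197)sin x
D E_alpha (3(D E_alpha)) (3(D E_alpha)) f = (36630/2197)cos x - (14904/2197)sin x
(3(D E_alpha)) (3(D E_alpha)) (3(D E_alpha)) f = (109890/2197)cos x - (44712/2197)sin x
(-(1/2)((3(D E_alpha))^3)) f = -(54945/2197)cos x + (22356/2197)sin x


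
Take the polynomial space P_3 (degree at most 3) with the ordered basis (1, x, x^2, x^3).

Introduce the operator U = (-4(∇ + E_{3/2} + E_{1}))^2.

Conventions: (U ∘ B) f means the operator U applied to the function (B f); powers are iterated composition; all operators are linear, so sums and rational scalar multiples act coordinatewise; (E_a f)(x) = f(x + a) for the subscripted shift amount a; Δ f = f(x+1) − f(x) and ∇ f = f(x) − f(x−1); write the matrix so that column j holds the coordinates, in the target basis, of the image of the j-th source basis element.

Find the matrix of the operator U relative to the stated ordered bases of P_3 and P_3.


image of 1: 64
image of x: 64x + 224
image of x^2: 64x^2 + 448x + 536
image of x^3: 64x^3 + 672x^2 + 1608x + 1100
each image's coordinates form column j of the matrix

the matrix is [[64, 224, 536, 1100]; [0, 64, 448, 1608]; [0, 0, 64, 672]; [0, 0, 0, 64]] (rows listed top to bottom)


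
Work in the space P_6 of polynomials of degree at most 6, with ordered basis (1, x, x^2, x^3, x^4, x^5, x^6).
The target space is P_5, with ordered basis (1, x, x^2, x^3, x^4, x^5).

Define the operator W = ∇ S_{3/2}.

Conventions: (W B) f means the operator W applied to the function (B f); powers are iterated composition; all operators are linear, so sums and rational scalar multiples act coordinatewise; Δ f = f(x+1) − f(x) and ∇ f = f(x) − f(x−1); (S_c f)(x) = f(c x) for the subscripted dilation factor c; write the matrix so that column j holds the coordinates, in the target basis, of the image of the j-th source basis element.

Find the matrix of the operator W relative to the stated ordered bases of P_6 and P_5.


the matrix is [[0, 3/2, -9/4, 27/8, -81/16, 243/32, -729/64]; [0, 0, 9/2, -81/8, 81/4, -1215/32, 2187/32]; [0, 0, 0, 81/8, -243/8, 1215/16, -10935/64]; [0, 0, 0, 0, 81/4, -1215/16, 3645/16]; [0, 0, 0, 0, 0, 1215/32, -10935/64]; [0, 0, 0, 0, 0, 0, 2187/32]] (rows listed top to bottom)

image of 1: 0
image of x: 3/2
image of x^2: (9/2)x - 9/4
image of x^3: (81/8)x^2 - (81/8)x + 27/8
image of x^4: (81/4)x^3 - (243/8)x^2 + (81/4)x - 81/16
image of x^5: (1215/32)x^4 - (1215/16)x^3 + (1215/16)x^2 - (1215/32)x + 243/32
image of x^6: (2187/32)x^5 - (10935/64)x^4 + (3645/16)x^3 - (10935/64)x^2 + (2187/32)x - 729/64
each image's coordinates form column j of the matrix


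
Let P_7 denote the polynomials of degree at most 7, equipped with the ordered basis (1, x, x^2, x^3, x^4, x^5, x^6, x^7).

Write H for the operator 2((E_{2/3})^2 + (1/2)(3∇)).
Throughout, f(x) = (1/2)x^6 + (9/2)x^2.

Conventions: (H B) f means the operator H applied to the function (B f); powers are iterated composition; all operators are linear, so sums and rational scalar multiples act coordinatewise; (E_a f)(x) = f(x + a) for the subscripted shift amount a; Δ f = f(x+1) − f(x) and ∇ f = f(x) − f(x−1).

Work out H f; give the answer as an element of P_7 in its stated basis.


E_{2/3} f = (1/2)x^6 + 2x^5 + (10/3)x^4 + (80/27)x^3 + (323/54)x^2 + (518/81)x + 1490/729
E_{2/3} E_{2/3} f = (1/2)x^6 + 4x^5 + (40/3)x^4 + (640/27)x^3 + (1523/54)x^2 + (1996/81)x + 7880/729
∇ f = 3x^5 - (15/2)x^4 + 10x^3 - (15/2)x^2 + 12x - 5
(3∇) f = 9x^5 - (45/2)x^4 + 30x^3 - (45/2)x^2 + 36x - 15
((1/2)(3∇)) f = (9/2)x^5 - (45/4)x^4 + 15x^3 - (45/4)x^2 + 18x - 15/2
((E_{2/3})^2 + (1/2)(3∇)) f = (1/2)x^6 + (17/2)x^5 + (25/12)x^4 + (1045/27)x^3 + (1831/108)x^2 + (3454/81)x + 4825/1458
(2((E_{2/3})^2 + (1/2)(3∇))) f = x^6 + 17x^5 + (25/6)x^4 + (2090/27)x^3 + (1831/54)x^2 + (6908/81)x + 4825/729

the image equals g(x) = x^6 + 17x^5 + (25/6)x^4 + (2090/27)x^3 + (1831/54)x^2 + (6908/81)x + 4825/729


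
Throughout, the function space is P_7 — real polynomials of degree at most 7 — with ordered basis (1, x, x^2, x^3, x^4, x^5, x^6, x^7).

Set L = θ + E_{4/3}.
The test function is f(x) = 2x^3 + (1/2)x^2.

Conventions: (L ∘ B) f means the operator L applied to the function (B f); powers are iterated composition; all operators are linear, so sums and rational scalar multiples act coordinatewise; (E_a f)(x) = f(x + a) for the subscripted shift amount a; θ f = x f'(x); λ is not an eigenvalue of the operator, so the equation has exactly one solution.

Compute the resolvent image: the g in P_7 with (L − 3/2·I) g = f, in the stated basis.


write g with unknown coordinates in the stated basis and equate coefficients in (L − 3/2·I) g = f
solving from the highest basis element down gives g = (4/5)x^3 - (9/5)x^2 + (16/15)x + 32/135
check: L g = (16/5)x^3 - (11/5)x^2 + (8/5)x + 16/45
so L g − 3/2·g = 2x^3 + (1/2)x^2 = f ✓

the result is g(x) = (4/5)x^3 - (9/5)x^2 + (16/15)x + 32/135


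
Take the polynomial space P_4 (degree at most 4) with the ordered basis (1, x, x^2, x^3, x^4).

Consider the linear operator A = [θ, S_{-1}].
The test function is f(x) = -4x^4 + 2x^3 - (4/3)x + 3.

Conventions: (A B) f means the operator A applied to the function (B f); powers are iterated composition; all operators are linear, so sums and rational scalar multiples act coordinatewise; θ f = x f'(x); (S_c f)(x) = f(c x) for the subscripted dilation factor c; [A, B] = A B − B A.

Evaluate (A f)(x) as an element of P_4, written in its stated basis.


g(x) = 0

S_{-1} f = -4x^4 - 2x^3 + (4/3)x + 3
θ S_{-1} f = -16x^4 - 6x^3 + (4/3)x
θ f = -16x^4 + 6x^3 - (4/3)x
S_{-1} θ f = -16x^4 - 6x^3 + (4/3)x
[θ, S_{-1}] f = 0


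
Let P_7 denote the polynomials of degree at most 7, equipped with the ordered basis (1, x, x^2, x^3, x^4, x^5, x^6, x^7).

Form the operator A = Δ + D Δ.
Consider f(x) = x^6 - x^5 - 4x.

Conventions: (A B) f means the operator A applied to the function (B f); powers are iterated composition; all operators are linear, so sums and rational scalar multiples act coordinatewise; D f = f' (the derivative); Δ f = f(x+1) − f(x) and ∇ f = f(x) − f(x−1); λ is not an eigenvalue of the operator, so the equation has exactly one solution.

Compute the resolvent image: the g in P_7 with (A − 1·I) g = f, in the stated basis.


the result is g(x) = -x^6 - 5x^5 - 70x^4 - 510x^3 - 3065x^2 - 11997x - 23619

write g with unknown coordinates in the stated basis and equate coefficients in (A − 1·I) g = f
solving from the highest basis element down gives g = -x^6 - 5x^5 - 70x^4 - 510x^3 - 3065x^2 - 11997x - 23619
check: A g = -6x^5 - 70x^4 - 510x^3 - 3065x^2 - 12001x - 23619
so A g − 1·g = x^6 - x^5 - 4x = f ✓


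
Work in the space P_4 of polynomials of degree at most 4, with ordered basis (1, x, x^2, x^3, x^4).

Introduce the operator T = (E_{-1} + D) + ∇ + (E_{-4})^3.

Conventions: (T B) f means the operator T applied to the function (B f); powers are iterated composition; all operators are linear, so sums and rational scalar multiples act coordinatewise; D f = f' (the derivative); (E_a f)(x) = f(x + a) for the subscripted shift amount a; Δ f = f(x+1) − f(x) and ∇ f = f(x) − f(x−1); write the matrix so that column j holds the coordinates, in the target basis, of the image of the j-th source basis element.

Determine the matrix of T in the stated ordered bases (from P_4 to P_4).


the matrix is [[2, -11, 144, -1728, 20736]; [0, 2, -22, 432, -6912]; [0, 0, 2, -33, 864]; [0, 0, 0, 2, -44]; [0, 0, 0, 0, 2]] (rows listed top to bottom)

image of 1: 2
image of x: 2x - 11
image of x^2: 2x^2 - 22x + 144
image of x^3: 2x^3 - 33x^2 + 432x - 1728
image of x^4: 2x^4 - 44x^3 + 864x^2 - 6912x + 20736
each image's coordinates form column j of the matrix


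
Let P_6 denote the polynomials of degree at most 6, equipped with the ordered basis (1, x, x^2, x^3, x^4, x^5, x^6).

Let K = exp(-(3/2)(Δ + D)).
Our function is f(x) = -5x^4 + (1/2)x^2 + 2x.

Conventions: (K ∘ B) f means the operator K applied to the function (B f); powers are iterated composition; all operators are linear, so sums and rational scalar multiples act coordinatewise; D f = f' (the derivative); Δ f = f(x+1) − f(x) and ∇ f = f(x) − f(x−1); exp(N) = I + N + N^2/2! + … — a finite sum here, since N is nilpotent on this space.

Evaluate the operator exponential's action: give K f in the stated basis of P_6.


the result is g(x) = -5x^4 + 60x^3 - (449/2)x^2 + 299x - 237/2

order-1 term: 60x^3 + 45x^2 + 27x + 3/4
order-2 term: -270x^2 - 270x - 477/4
order-3 term: 540x + 405
order-4 term: -405
the series for exp(-(3/2)(Δ + D)) f terminates at order 4
exp(-(3/2)(Δ + D)) f = -5x^4 + 60x^3 - (449/2)x^2 + 299x - 237/2


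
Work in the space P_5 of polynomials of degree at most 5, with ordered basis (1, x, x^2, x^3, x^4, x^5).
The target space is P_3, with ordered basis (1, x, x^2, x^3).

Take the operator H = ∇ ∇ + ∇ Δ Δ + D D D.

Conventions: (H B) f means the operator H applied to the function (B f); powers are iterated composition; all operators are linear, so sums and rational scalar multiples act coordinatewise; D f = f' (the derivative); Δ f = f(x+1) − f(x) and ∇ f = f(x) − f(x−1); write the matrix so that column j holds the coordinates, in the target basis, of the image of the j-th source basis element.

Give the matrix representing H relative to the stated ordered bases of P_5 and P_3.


the matrix is [[0, 0, 2, 6, 26, 0]; [0, 0, 0, 6, 24, 130]; [0, 0, 0, 0, 12, 60]; [0, 0, 0, 0, 0, 20]] (rows listed top to bottom)

image of 1: 0
image of x: 0
image of x^2: 2
image of x^3: 6x + 6
image of x^4: 12x^2 + 24x + 26
image of x^5: 20x^3 + 60x^2 + 130x
each image's coordinates form column j of the matrix


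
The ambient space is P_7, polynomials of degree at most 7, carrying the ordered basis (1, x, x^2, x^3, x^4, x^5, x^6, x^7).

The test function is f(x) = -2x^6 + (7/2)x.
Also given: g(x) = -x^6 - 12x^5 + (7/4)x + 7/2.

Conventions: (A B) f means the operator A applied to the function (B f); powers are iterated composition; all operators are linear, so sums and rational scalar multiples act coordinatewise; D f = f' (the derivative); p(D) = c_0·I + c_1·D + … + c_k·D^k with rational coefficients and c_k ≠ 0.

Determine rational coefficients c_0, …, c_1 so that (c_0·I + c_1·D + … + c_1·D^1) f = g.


c_0 = 1/2, c_1 = 1

D^0 f = -2x^6 + (7/2)x
D^1 f = -12x^5 + 7/2
matching coefficients of g against c_0 f + c_1 Df + … from the top degree down determines the c_i
solution: c_0 = 1/2, c_1 = 1


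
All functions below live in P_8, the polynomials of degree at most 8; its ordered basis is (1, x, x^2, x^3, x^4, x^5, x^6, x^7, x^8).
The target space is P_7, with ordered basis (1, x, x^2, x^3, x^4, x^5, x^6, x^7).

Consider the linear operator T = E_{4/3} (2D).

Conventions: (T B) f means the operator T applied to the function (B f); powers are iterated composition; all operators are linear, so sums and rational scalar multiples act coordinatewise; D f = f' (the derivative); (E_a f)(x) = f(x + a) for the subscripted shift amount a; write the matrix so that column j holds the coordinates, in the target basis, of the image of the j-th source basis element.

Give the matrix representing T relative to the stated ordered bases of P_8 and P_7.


the matrix is [[0, 2, 16/3, 32/3, 512/27, 2560/81, 4096/81, 57344/729, 262144/2187]; [0, 0, 4, 16, 128/3, 2560/27, 5120/27, 28672/81, 458752/729]; [0, 0, 0, 6, 32, 320/3, 2560/9, 17920/27, 114688/81]; [0, 0, 0, 0, 8, 160/3, 640/3, 17920/27, 143360/81]; [0, 0, 0, 0, 0, 10, 80, 1120/3, 35840/27]; [0, 0, 0, 0, 0, 0, 12, 112, 1792/3]; [0, 0, 0, 0, 0, 0, 0, 14, 448/3]; [0, 0, 0, 0, 0, 0, 0, 0, 16]] (rows listed top to bottom)

image of 1: 0
image of x: 2
image of x^2: 4x + 16/3
image of x^3: 6x^2 + 16x + 32/3
image of x^4: 8x^3 + 32x^2 + (128/3)x + 512/27
image of x^5: 10x^4 + (160/3)x^3 + (320/3)x^2 + (2560/27)x + 2560/81
image of x^6: 12x^5 + 80x^4 + (640/3)x^3 + (2560/9)x^2 + (5120/27)x + 4096/81
image of x^7: 14x^6 + 112x^5 + (1120/3)x^4 + (17920/27)x^3 + (17920/27)x^2 + (28672/81)x + 57344/729
image of x^8: 16x^7 + (448/3)x^6 + (1792/3)x^5 + (35840/27)x^4 + (143360/81)x^3 + (114688/81)x^2 + (458752/729)x + 262144/2187
each image's coordinates form column j of the matrix


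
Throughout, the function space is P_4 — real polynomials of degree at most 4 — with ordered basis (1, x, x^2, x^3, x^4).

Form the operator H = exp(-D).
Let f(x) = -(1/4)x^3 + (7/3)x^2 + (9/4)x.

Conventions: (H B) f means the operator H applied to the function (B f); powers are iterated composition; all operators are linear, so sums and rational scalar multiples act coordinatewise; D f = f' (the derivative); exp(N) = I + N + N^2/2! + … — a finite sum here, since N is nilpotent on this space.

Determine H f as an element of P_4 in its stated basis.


order-1 term: (3/4)x^2 - (14/3)x - 9/4
order-2 term: -(3/4)x + 7/3
order-3 term: 1/4
the series for exp(-D) f terminates at order 3
exp(-D) f = -(1/4)x^3 + (37/12)x^2 - (19/6)x + 1/3

the image equals g(x) = -(1/4)x^3 + (37/12)x^2 - (19/6)x + 1/3


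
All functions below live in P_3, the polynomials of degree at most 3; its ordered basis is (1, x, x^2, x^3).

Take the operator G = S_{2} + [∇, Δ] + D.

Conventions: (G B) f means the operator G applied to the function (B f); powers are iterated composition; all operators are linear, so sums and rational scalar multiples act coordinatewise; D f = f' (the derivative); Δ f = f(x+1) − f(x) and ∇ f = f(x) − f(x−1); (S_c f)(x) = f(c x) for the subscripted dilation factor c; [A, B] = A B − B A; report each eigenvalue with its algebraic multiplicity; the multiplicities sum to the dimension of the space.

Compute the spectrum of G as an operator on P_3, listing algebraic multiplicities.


image of 1: 1
image of x: 2x + 1
image of x^2: 4x^2 + 2x
image of x^3: 8x^3 + 3x^2
the matrix is upper triangular; its diagonal is (1, 2, 4, 8)
for a triangular matrix the eigenvalues are the diagonal entries, with algebraic multiplicity their repetition count

λ = 1 (multiplicity 1), λ = 2 (multiplicity 1), λ = 4 (multiplicity 1), λ = 8 (multiplicity 1)


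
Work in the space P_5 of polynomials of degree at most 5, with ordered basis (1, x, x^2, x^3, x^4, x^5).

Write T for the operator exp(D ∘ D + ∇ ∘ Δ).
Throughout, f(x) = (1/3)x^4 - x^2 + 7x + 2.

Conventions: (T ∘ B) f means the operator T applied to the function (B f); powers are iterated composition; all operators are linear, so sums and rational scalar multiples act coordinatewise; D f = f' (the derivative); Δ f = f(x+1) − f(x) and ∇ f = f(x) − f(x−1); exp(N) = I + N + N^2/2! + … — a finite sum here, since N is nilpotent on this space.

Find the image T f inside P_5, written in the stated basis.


the result is g(x) = (1/3)x^4 + 7x^2 + 7x + 44/3

order-1 term: 8x^2 - 10/3
order-2 term: 16
the series for exp(D ∘ D + ∇ ∘ Δ) f terminates at order 2
exp(D ∘ D + ∇ ∘ Δ) f = (1/3)x^4 + 7x^2 + 7x + 44/3


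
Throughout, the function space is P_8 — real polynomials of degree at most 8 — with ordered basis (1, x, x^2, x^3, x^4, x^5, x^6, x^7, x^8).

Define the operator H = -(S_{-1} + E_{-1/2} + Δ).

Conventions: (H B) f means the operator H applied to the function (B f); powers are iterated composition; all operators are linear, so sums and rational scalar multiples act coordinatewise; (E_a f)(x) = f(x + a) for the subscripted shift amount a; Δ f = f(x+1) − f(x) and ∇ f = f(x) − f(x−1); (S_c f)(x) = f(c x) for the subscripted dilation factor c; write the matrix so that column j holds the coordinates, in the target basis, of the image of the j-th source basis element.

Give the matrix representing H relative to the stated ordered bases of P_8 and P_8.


image of 1: -2
image of x: -1/2
image of x^2: -2x^2 - x - 5/4
image of x^3: -(3/2)x^2 - (15/4)x - 7/8
image of x^4: -2x^4 - 2x^3 - (15/2)x^2 - (7/2)x - 17/16
image of x^5: -(5/2)x^4 - (25/2)x^3 - (35/4)x^2 - (85/16)x - 31/32
image of x^6: -2x^6 - 3x^5 - (75/4)x^4 - (35/2)x^3 - (255/16)x^2 - (93/16)x - 65/64
image of x^7: -(7/2)x^6 - (105/4)x^5 - (245/8)x^4 - (595/16)x^3 - (651/32)x^2 - (455/64)x - 127/128
image of x^8: -2x^8 - 4x^7 - 35x^6 - 49x^5 - (595/8)x^4 - (217/4)x^3 - (455/16)x^2 - (127/16)x - 257/256
each image's coordinates form column j of the matrix

the matrix is [[-2, -1/2, -5/4, -7/8, -17/16, -31/32, -65/64, -127/128, -257/256]; [0, 0, -1, -15/4, -7/2, -85/16, -93/16, -455/64, -127/16]; [0, 0, -2, -3/2, -15/2, -35/4, -255/16, -651/32, -455/16]; [0, 0, 0, 0, -2, -25/2, -35/2, -595/16, -217/4]; [0, 0, 0, 0, -2, -5/2, -75/4, -245/8, -595/8]; [0, 0, 0, 0, 0, 0, -3, -105/4, -49]; [0, 0, 0, 0, 0, 0, -2, -7/2, -35]; [0, 0, 0, 0, 0, 0, 0, 0, -4]; [0, 0, 0, 0, 0, 0, 0, 0, -2]] (rows listed top to bottom)


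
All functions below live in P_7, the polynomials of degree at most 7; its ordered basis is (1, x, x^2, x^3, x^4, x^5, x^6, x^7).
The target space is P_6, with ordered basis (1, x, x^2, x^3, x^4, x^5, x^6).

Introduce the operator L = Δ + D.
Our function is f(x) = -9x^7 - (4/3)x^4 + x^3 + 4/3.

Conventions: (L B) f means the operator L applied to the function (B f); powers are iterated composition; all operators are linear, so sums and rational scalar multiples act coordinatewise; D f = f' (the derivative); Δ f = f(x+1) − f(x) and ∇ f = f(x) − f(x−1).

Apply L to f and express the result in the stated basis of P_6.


g(x) = -126x^6 - 189x^5 - 315x^4 - (977/3)x^3 - 191x^2 - (196/3)x - 28/3

Δ f = -63x^6 - 189x^5 - 315x^4 - (961/3)x^3 - 194x^2 - (196/3)x - 28/3
D f = -63x^6 - (16/3)x^3 + 3x^2
(Δ + D) f = -126x^6 - 189x^5 - 315x^4 - (977/3)x^3 - 191x^2 - (196/3)x - 28/3


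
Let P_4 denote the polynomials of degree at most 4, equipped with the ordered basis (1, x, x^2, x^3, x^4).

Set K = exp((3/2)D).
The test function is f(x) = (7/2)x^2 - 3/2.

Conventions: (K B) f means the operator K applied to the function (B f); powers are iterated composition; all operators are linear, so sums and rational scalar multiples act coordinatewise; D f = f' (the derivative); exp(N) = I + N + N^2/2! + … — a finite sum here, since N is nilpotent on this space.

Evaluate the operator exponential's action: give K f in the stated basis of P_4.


order-1 term: (21/2)x
order-2 term: 63/8
the series for exp((3/2)D) f terminates at order 2
exp((3/2)D) f = (7/2)x^2 + (21/2)x + 51/8

g(x) = (7/2)x^2 + (21/2)x + 51/8


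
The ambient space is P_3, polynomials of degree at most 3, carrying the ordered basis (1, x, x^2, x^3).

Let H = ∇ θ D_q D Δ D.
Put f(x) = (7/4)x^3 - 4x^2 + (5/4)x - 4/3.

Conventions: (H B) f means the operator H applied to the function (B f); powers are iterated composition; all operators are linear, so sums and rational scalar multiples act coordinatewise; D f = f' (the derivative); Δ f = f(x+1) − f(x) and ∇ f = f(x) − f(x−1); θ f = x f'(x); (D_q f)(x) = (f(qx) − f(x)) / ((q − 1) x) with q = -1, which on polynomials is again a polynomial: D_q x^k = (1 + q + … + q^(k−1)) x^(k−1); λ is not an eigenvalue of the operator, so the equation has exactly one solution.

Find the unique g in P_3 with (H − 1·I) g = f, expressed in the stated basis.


write g with unknown coordinates in the stated basis and equate coefficients in (H − 1·I) g = f
solving from the highest basis element down gives g = -(7/4)x^3 + 4x^2 - (5/4)x + 4/3
check: H g = 0
so H g − 1·g = (7/4)x^3 - 4x^2 + (5/4)x - 4/3 = f ✓

the image equals g(x) = -(7/4)x^3 + 4x^2 - (5/4)x + 4/3


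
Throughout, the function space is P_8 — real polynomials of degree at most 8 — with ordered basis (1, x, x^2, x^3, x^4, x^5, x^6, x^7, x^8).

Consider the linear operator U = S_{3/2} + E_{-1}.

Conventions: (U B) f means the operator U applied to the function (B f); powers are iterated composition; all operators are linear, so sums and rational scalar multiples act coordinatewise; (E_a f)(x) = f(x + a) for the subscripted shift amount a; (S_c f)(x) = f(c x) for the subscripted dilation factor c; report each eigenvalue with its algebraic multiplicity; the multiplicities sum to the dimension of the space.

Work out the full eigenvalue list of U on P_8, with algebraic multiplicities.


image of 1: 2
image of x: (5/2)x - 1
image of x^2: (13/4)x^2 - 2x + 1
image of x^3: (35/8)x^3 - 3x^2 + 3x - 1
image of x^4: (97/16)x^4 - 4x^3 + 6x^2 - 4x + 1
image of x^5: (275/32)x^5 - 5x^4 + 10x^3 - 10x^2 + 5x - 1
image of x^6: (793/64)x^6 - 6x^5 + 15x^4 - 20x^3 + 15x^2 - 6x + 1
image of x^7: (2315/128)x^7 - 7x^6 + 21x^5 - 35x^4 + 35x^3 - 21x^2 + 7x - 1
image of x^8: (6817/256)x^8 - 8x^7 + 28x^6 - 56x^5 + 70x^4 - 56x^3 + 28x^2 - 8x + 1
the matrix is upper triangular; its diagonal is (2, 5/2, 13/4, 35/8, 97/16, 275/32, 793/64, 2315/128, 6817/256)
for a triangular matrix the eigenvalues are the diagonal entries, with algebraic multiplicity their repetition count

λ = 2 (multiplicity 1), λ = 5/2 (multiplicity 1), λ = 13/4 (multiplicity 1), λ = 35/8 (multiplicity 1), λ = 97/16 (multiplicity 1), λ = 275/32 (multiplicity 1), λ = 793/64 (multiplicity 1), λ = 2315/128 (multiplicity 1), λ = 6817/256 (multiplicity 1)


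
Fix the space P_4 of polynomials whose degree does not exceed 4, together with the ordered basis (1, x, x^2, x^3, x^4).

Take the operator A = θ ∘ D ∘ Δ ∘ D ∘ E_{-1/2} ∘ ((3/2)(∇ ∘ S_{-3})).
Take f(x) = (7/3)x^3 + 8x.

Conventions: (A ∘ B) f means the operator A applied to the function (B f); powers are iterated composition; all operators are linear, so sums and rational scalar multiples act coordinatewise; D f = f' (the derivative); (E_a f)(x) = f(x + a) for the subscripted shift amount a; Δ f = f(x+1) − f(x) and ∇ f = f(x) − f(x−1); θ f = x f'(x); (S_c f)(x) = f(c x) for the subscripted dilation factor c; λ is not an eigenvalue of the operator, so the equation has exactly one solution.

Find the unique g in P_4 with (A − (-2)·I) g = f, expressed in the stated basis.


write g with unknown coordinates in the stated basis and equate coefficients in (A − (-2)·I) g = f
solving from the highest basis element down gives g = (7/6)x^3 + 4x
check: A g = 0
so A g − (-2)·g = (7/3)x^3 + 8x = f ✓

g(x) = (7/6)x^3 + 4x


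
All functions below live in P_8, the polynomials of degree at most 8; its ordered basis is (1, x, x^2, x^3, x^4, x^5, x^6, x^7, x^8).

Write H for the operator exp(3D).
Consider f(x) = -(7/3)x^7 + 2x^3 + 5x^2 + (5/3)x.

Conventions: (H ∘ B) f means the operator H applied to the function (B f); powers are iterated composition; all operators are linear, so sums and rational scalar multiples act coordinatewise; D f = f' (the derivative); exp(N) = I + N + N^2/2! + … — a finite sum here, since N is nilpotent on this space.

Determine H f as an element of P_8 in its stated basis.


order-1 term: -49x^6 + 18x^2 + 30x + 5
order-2 term: -441x^5 + 54x + 45
order-3 term: -2205x^4 + 54
order-4 term: -6615x^3
order-5 term: -11907x^2
order-6 term: -11907x
order-7 term: -5103
the series for exp(3D) f terminates at order 7
exp(3D) f = -(7/3)x^7 - 49x^6 - 441x^5 - 2205x^4 - 6613x^3 - 11884x^2 - (35464/3)x - 4999

g(x) = -(7/3)x^7 - 49x^6 - 441x^5 - 2205x^4 - 6613x^3 - 11884x^2 - (35464/3)x - 4999


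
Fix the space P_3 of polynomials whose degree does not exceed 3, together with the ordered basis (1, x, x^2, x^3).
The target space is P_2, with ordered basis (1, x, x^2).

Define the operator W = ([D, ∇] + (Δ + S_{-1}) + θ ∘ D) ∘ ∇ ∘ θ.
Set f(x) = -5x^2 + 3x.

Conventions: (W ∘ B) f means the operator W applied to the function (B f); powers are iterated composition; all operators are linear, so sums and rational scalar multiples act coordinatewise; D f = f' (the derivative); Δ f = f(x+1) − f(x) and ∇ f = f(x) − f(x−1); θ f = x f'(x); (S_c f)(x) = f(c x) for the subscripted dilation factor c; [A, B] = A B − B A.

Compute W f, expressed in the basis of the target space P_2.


g(x) = 20x - 7

θ f = -10x^2 + 3x
∇ θ f = -20x + 13
∇ (∇ ∘ θ) f = -20
D ∇ (∇ ∘ θ) f = 0
D (∇ ∘ θ) f = -20
∇ D (∇ ∘ θ) f = 0
[D, ∇] (∇ ∘ θ) f = 0
Δ (∇ ∘ θ) f = -20
S_{-1} (∇ ∘ θ) f = 20x + 13
(Δ + S_{-1}) (∇ ∘ θ) f = 20x - 7
D (∇ ∘ θ) f = -20
θ D (∇ ∘ θ) f = 0
([D, ∇] + (Δ + S_{-1}) + θ ∘ D) (∇ ∘ θ) f = 20x - 7


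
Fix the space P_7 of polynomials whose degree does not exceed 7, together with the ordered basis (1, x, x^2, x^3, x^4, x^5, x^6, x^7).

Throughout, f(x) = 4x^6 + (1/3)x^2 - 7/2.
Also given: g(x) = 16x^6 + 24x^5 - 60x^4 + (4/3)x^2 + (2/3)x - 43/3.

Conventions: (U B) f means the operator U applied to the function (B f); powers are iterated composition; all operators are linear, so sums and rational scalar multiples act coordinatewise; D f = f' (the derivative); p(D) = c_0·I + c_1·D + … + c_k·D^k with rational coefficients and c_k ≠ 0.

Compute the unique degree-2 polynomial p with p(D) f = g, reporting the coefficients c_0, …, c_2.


p(D) = 4·I + D − (1/2)·D^2, i.e. c_0 = 4, c_1 = 1, c_2 = -1/2

D^0 f = 4x^6 + (1/3)x^2 - 7/2
D^1 f = 24x^5 + (2/3)x
D^2 f = 120x^4 + 2/3
matching coefficients of g against c_0 f + c_1 Df + … from the top degree down determines the c_i
solution: c_0 = 4, c_1 = 1, c_2 = -1/2


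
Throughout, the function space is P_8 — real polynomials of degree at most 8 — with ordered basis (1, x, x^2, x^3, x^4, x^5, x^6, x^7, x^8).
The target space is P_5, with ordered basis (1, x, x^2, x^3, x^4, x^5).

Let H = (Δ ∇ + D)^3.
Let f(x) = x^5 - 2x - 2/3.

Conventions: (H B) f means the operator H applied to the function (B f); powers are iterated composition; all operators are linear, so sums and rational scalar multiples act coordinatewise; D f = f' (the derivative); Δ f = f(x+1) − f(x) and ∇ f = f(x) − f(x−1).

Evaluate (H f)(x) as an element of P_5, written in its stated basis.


the result is g(x) = 60x^2 + 360x + 360

∇ f = 5x^4 - 10x^3 + 10x^2 - 5x - 1
Δ ∇ f = 20x^3 + 10x
D f = 5x^4 - 2
(Δ ∇ + D) f = 5x^4 + 20x^3 + 10x - 2
∇ (Δ ∇ + D) f = 20x^3 + 30x^2 - 40x + 25
Δ ∇ (Δ ∇ + D) f = 60x^2 + 120x + 10
D (Δ ∇ + D) f = 20x^3 + 60x^2 + 10
(Δ ∇ + D) (Δ ∇ + D) f = 20x^3 + 120x^2 + 120x + 20
∇ (Δ ∇ + D) (Δ ∇ + D) f = 60x^2 + 180x + 20
Δ ∇ (Δ ∇ + D) (Δ ∇ + D) f = 120x + 240
D (Δ ∇ + D) (Δ ∇ + D) f = 60x^2 + 240x + 120
(Δ ∇ + D) (Δ ∇ + D) (Δ ∇ + D) f = 60x^2 + 360x + 360


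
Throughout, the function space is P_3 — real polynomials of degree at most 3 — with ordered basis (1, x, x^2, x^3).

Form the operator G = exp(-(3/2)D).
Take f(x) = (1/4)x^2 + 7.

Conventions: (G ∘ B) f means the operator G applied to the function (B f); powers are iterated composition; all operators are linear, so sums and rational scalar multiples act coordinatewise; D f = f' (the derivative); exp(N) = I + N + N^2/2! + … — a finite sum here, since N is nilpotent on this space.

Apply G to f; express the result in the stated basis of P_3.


the result is g(x) = (1/4)x^2 - (3/4)x + 121/16

order-1 term: -(3/4)x
order-2 term: 9/16
the series for exp(-(3/2)D) f terminates at order 2
exp(-(3/2)D) f = (1/4)x^2 - (3/4)x + 121/16


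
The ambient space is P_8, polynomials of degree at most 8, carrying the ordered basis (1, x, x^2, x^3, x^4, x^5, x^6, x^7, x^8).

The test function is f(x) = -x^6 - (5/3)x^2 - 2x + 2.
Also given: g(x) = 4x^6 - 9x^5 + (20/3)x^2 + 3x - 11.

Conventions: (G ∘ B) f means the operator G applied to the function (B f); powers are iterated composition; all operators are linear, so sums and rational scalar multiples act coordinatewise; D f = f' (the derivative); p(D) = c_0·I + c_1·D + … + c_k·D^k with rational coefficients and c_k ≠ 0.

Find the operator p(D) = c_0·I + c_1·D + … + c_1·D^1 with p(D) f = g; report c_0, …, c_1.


D^0 f = -x^6 - (5/3)x^2 - 2x + 2
D^1 f = -6x^5 - (10/3)x - 2
matching coefficients of g against c_0 f + c_1 Df + … from the top degree down determines the c_i
solution: c_0 = -4, c_1 = 3/2

p(D) = -4·I + (3/2)·D, i.e. c_0 = -4, c_1 = 3/2


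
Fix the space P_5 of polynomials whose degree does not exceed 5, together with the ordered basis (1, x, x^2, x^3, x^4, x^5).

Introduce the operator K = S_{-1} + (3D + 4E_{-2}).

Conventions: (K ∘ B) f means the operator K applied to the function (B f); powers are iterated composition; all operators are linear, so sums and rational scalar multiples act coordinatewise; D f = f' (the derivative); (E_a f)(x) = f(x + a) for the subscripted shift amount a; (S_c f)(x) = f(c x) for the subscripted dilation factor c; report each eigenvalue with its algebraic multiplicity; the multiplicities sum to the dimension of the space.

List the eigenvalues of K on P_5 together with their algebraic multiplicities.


image of 1: 5
image of x: 3x - 5
image of x^2: 5x^2 - 10x + 16
image of x^3: 3x^3 - 15x^2 + 48x - 32
image of x^4: 5x^4 - 20x^3 + 96x^2 - 128x + 64
image of x^5: 3x^5 - 25x^4 + 160x^3 - 320x^2 + 320x - 128
the matrix is upper triangular; its diagonal is (5, 3, 5, 3, 5, 3)
for a triangular matrix the eigenvalues are the diagonal entries, with algebraic multiplicity their repetition count

λ = 3 (multiplicity 3), λ = 5 (multiplicity 3)


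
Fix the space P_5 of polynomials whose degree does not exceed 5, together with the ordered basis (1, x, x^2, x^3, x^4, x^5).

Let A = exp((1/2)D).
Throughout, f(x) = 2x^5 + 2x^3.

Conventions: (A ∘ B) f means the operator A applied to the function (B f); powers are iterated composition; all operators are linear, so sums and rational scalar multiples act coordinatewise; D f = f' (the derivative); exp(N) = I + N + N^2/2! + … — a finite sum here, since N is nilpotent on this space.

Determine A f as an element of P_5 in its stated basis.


order-1 term: 5x^4 + 3x^2
order-2 term: 5x^3 + (3/2)x
order-3 term: (5/2)x^2 + 1/4
order-4 term: (5/8)x
order-5 term: 1/16
the series for exp((1/2)D) f terminates at order 5
exp((1/2)D) f = 2x^5 + 5x^4 + 7x^3 + (11/2)x^2 + (17/8)x + 5/16

the image equals g(x) = 2x^5 + 5x^4 + 7x^3 + (11/2)x^2 + (17/8)x + 5/16


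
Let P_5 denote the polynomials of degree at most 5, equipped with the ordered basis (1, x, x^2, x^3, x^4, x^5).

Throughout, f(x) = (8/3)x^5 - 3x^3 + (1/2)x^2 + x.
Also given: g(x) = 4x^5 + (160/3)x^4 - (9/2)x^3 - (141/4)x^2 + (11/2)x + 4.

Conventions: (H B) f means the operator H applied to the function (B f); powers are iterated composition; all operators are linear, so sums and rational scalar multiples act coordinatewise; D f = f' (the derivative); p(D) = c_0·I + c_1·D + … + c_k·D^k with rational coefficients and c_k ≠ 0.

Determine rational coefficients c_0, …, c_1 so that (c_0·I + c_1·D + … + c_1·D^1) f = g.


p(D) = (3/2)·I + 4·D, i.e. c_0 = 3/2, c_1 = 4

D^0 f = (8/3)x^5 - 3x^3 + (1/2)x^2 + x
D^1 f = (40/3)x^4 - 9x^2 + x + 1
matching coefficients of g against c_0 f + c_1 Df + … from the top degree down determines the c_i
solution: c_0 = 3/2, c_1 = 4


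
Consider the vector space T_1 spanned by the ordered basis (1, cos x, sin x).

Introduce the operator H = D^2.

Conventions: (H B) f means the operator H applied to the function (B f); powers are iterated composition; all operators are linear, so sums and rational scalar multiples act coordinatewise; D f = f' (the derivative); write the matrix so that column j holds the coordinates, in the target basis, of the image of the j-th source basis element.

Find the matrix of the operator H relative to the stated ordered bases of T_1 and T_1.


the matrix is [[0, 0, 0]; [0, -1, 0]; [0, 0, -1]] (rows listed top to bottom)

image of 1: 0
image of cos x: -cos x
image of sin x: -sin x
each image's coordinates form column j of the matrix


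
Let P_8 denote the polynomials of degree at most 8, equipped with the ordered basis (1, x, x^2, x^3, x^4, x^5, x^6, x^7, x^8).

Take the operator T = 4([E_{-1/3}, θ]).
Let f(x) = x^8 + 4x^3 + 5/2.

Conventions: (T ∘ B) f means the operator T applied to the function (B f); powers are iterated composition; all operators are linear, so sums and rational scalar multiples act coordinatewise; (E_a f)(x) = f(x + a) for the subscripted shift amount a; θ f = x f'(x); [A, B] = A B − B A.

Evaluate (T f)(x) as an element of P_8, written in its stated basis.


θ f = 8x^8 + 12x^3
E_{-1/3} θ f = 8x^8 - (64/3)x^7 + (224/9)x^6 - (448/27)x^5 + (560/81)x^4 + (2468/243)x^3 - (8524/729)x^2 + (8684/2187)x - 2908/6561
E_{-1/3} f = x^8 - (8/3)x^7 + (28/9)x^6 - (56/27)x^5 + (70/81)x^4 + (916/243)x^3 - (2888/729)x^2 + (2908/2187)x + 30863/13122
θ E_{-1/3} f = 8x^8 - (56/3)x^7 + (56/3)x^6 - (280/27)x^5 + (280/81)x^4 + (916/81)x^3 - (5776/729)x^2 + (2908/2187)x
[E_{-1/3}, θ] f = -(8/3)x^7 + (56/9)x^6 - (56/9)x^5 + (280/81)x^4 - (280/243)x^3 - (916/243)x^2 + (5776/2187)x - 2908/6561
(4([E_{-1/3}, θ])) f = -(32/3)x^7 + (224/9)x^6 - (224/9)x^5 + (1120/81)x^4 - (1120/243)x^3 - (3664/243)x^2 + (23104/2187)x - 11632/6561

g(x) = -(32/3)x^7 + (224/9)x^6 - (224/9)x^5 + (1120/81)x^4 - (1120/243)x^3 - (3664/243)x^2 + (23104/2187)x - 11632/6561


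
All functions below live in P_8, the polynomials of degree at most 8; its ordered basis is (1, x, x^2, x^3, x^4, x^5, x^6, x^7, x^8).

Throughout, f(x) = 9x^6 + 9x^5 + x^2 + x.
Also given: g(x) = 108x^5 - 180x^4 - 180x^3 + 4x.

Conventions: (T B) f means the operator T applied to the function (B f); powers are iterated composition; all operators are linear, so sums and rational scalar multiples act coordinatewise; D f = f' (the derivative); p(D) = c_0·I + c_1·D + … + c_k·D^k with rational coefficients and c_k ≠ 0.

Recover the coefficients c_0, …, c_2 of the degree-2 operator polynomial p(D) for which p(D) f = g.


D^0 f = 9x^6 + 9x^5 + x^2 + x
D^1 f = 54x^5 + 45x^4 + 2x + 1
D^2 f = 270x^4 + 180x^3 + 2
matching coefficients of g against c_0 f + c_1 Df + … from the top degree down determines the c_i
solution: c_0 = 0, c_1 = 2, c_2 = -1

c_0 = 0, c_1 = 2, c_2 = -1


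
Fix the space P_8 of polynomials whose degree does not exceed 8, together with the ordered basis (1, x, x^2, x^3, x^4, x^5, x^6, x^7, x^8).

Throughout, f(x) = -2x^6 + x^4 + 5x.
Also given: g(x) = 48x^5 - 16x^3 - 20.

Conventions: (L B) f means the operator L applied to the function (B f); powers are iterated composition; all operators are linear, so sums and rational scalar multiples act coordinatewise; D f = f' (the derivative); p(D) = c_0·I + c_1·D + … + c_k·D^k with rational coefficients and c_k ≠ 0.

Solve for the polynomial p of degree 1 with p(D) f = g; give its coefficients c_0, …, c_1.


p(D) = -4·D, i.e. c_0 = 0, c_1 = -4

D^0 f = -2x^6 + x^4 + 5x
D^1 f = -12x^5 + 4x^3 + 5
matching coefficients of g against c_0 f + c_1 Df + … from the top degree down determines the c_i
solution: c_0 = 0, c_1 = -4


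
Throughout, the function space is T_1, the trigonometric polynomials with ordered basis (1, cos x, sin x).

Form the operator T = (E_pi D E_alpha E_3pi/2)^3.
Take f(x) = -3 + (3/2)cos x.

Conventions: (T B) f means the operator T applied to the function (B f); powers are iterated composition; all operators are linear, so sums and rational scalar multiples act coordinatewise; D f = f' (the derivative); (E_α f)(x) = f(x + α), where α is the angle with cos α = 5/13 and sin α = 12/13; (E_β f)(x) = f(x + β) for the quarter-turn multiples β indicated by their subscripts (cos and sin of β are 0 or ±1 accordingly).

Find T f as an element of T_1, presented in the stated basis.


E_3pi/2 f = -3 + (3/2)sin x
E_alpha E_3pi/2 f = -3 + (18/13)cos x + (15/26)sin x
D E_alpha E_3pi/2 f = (15/26)cos x - (18/13)sin x
E_pi D E_alpha E_3pi/2 f = -(15/26)cos x + (18/13)sin x
E_3pi/2 (E_pi D E_alpha E_3pi/2) f = -(18/13)cos x - (15/26)sin x
E_alpha E_3pi/2 (E_pi D E_alpha E_3pi/2) f = -(180/169)cos x + (357/338)sin x
D E_alpha E_3pi/2 (E_pi D E_alpha E_3pi/2) f = (357/338)cos x + (180/169)sin x
E_pi D E_alpha E_3pi/2 (E_pi D E_alpha E_3pi/2) f = -(357/338)cos x - (180/169)sin x
E_3pi/2 (E_pi D E_alpha E_3pi/2) (E_pi D E_alpha E_3pi/2) f = (180/169)cos x - (357/338)sin x
E_alpha E_3pi/2 (E_pi D E_alpha E_3pi/2) (E_pi D E_alpha E_3pi/2) f = -(1242/2197)cos x - (6105/4394)sin x
D E_alpha E_3pi/2 (E_pi D E_alpha E_3pi/2) (E_pi D E_alpha E_3pi/2) f = -(6105/4394)cos x + (1242/2197)sin x
E_pi D E_alpha E_3pi/2 (E_pi D E_alpha E_3pi/2) (E_pi D E_alpha E_3pi/2) f = (6105/4394)cos x - (1242/2197)sin x

g(x) = (6105/4394)cos x - (1242/2197)sin x
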